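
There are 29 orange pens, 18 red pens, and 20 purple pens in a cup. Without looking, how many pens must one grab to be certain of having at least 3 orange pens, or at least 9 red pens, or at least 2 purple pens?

The worst case stops just short of every target: 2 orange, 8 red, 1 purple — 2 + 8 + 1 = 11 pens.
One more pen must push some ink color to its target, so 11 + 1 = 12.

12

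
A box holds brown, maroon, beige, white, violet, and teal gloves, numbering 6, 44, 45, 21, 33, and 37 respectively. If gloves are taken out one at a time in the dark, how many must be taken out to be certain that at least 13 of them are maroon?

The worst case draws every non-maroon glove first: 6 + 45 + 21 + 33 + 37 = 142.
The next 13 draws are then forced to be maroon, giving 142 + 13 = 155.

155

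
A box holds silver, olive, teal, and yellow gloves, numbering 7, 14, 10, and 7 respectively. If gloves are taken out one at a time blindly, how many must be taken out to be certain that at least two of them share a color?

5

Treat the 4 colors as pigeonholes.
The worst case takes 1 glove of each color without reaching 2 of any: 4 × 1 = 4.
The next glove must bring some color to 2, so 4 + 1 = 5.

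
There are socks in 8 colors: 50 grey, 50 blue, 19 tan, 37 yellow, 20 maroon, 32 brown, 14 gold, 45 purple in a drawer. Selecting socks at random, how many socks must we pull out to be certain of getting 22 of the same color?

159

Treat the 8 colors as pigeonholes.
In the worst case we take at most 21 of each color, but all 19 tan, all 20 maroon, and all 14 gold (fewer than 21), giving 21 + 21 + 19 + 21 + 20 + 21 + 14 + 21 = 158.
One more sock then forces some color to 22, so 158 + 1 = 159.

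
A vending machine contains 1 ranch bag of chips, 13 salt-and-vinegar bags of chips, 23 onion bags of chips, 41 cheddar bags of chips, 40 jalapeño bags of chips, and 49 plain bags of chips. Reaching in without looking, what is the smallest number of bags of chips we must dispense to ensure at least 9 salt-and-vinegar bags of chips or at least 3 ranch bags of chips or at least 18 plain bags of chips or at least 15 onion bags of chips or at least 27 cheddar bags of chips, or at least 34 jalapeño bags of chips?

The worst case stops just short of every target: all 1 ranch, 8 salt-and-vinegar, 14 onion, 26 cheddar, 33 jalapeño, 17 plain — 1 + 8 + 14 + 26 + 33 + 17 = 99 bags of chips.
One more bag of chips must push some flavor to its target, so 99 + 1 = 100.

100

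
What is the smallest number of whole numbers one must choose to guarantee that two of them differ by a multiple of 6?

Two integers differ by a multiple of 6 exactly when they share a remainder mod 6.
There are 6 residue classes mod 6, so 6 integers can all lie in distinct classes.
One more integer must repeat a residue, giving a difference divisible by 6. So n = 6 + 1 = 7.

7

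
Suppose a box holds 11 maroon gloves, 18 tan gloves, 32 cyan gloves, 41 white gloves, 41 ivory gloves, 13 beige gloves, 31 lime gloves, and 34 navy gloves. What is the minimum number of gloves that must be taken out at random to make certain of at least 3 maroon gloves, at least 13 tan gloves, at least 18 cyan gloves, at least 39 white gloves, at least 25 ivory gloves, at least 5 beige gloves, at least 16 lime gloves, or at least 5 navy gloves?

117

The worst case stops just short of every target: 2 maroon, 12 tan, 17 cyan, 38 white, 24 ivory, 4 beige, 15 lime, 4 navy — 2 + 12 + 17 + 38 + 24 + 4 + 15 + 4 = 116 gloves.
One more glove must push some color to its target, so 116 + 1 = 117.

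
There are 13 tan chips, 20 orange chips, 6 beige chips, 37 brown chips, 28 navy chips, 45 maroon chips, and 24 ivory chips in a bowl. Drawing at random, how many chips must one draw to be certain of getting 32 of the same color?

Treat the 7 colors as pigeonholes.
In the worst case we take at most 31 of each color, but all 13 tan, all 20 orange, all 6 beige, all 28 navy, and all 24 ivory (fewer than 31), giving 13 + 20 + 6 + 31 + 28 + 31 + 24 = 153.
One more chip then forces some color to 32, so 153 + 1 = 154.

154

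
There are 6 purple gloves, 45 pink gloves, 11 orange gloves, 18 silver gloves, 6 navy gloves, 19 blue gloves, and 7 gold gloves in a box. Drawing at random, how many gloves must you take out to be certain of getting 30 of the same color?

In the worst case we take at most 29 of each color, but all 6 purple, all 11 orange, all 18 silver, all 6 navy, all 19 blue, and all 7 gold (fewer than 29), giving 6 + 29 + 11 + 18 + 6 + 19 + 7 = 96.
One more glove then forces some color to 30, so 96 + 1 = 97.

97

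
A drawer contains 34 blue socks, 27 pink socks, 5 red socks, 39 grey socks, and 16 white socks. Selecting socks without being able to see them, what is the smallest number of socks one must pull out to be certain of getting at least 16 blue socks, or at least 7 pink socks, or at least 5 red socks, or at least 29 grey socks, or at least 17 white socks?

70

The worst case stops just short of every target: 15 blue, 6 pink, 4 red, 28 grey, 16 white — 15 + 6 + 4 + 28 + 16 = 69 socks.
One more sock must push some color to its target, so 69 + 1 = 70.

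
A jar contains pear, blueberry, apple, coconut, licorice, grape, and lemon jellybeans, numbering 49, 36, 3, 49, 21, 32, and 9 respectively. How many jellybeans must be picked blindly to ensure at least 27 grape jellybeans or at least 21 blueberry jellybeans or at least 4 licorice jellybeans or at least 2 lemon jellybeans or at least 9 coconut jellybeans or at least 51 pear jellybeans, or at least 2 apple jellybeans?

109

The worst case stops just short of every target: all 49 pear, 20 blueberry, 1 apple, 8 coconut, 3 licorice, 26 grape, 1 lemon — 49 + 20 + 1 + 8 + 3 + 26 + 1 = 108 jellybeans.
One more jellybean must push some flavor to its target, so 108 + 1 = 109.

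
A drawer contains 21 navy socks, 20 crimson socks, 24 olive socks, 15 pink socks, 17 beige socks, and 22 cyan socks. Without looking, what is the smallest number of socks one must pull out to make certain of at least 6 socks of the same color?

The worst case takes 5 socks of each color without reaching 6 of any: 6 × 5 = 30.
The next sock must bring some color to 6, so 30 + 1 = 31.

31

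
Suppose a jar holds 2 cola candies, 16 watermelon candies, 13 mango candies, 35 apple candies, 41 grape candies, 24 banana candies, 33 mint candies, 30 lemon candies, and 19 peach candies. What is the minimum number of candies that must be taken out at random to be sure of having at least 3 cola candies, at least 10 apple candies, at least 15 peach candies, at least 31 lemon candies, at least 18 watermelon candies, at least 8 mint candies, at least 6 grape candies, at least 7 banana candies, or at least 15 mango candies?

103

The worst case stops just short of every target: 2 cola, all 16 watermelon, all 13 mango, 9 apple, 5 grape, 6 banana, 7 mint, 30 lemon, 14 peach — 2 + 16 + 13 + 9 + 5 + 6 + 7 + 30 + 14 = 102 candies.
One more candy must push some flavor to its target, so 102 + 1 = 103.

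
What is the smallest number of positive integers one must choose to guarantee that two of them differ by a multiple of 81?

Use the pigeonhole principle on residue classes: two integers differ by a multiple of 81 exactly when they share a remainder mod 81.
There are 81 residue classes mod 81, so 81 integers can all lie in distinct classes.
One more integer must repeat a residue, giving a difference divisible by 81. So n = 81 + 1 = 82.

82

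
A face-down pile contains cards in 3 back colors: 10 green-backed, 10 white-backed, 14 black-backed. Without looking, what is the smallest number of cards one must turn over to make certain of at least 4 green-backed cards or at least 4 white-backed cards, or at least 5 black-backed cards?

The worst case stops just short of every target: 3 green-backed, 3 white-backed, 4 black-backed — 3 + 3 + 4 = 10 cards.
One more card must push some back color to its target, so 10 + 1 = 11.

11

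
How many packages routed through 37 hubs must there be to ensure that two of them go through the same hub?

38

There are 37 hubs acting as pigeonholes.
With 37 packages we could place one in each, avoiding any repeat.
One more forces some class to hold 2, so 37 + 1 = 38.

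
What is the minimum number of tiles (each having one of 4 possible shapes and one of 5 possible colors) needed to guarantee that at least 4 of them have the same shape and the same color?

61

There are 4 × 5 = 20 (shape, color) combinations acting as pigeonholes.
With 20 × 3 = 60 tiles we could place exactly 3 in each, with no (shape, color) pair reaching 4.
One more forces some (shape, color) pair to hold 4, so 60 + 1 = 61.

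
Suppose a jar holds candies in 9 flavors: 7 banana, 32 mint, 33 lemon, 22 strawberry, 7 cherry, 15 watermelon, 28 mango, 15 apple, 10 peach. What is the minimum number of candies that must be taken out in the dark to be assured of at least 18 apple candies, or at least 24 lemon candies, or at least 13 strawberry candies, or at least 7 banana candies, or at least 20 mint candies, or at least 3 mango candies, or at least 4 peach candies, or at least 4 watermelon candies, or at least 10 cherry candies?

The worst case stops just short of every target: 6 banana, 19 mint, 23 lemon, 12 strawberry, all 7 cherry, 3 watermelon, 2 mango, all 15 apple, 3 peach — 6 + 19 + 23 + 12 + 7 + 3 + 2 + 15 + 3 = 90 candies.
One more candy must push some flavor to its target, so 90 + 1 = 91.

91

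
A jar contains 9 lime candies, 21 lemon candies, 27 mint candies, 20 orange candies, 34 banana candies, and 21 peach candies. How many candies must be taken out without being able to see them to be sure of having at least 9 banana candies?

107

The worst case draws every non-banana candy first: 9 + 21 + 27 + 20 + 21 = 98.
The next 9 draws are then forced to be banana, giving 98 + 9 = 107.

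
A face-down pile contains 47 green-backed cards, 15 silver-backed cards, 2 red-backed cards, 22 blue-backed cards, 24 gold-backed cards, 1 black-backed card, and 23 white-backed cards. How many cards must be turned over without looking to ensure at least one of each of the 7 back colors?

134

The hardest back color to obtain is black-backed: we could draw every other card first — 134 − 1 = 133 cards — without a single black-backed one.
The next draw must be black-backed, so 133 + 1 = 134.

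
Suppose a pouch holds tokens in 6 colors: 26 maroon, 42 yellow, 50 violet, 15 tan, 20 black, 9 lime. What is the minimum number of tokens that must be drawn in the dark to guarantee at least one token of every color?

The hardest color to obtain is lime: we could draw every other token first — 162 − 9 = 153 tokens — without a single lime one.
The next draw must be lime, so 153 + 1 = 154.

154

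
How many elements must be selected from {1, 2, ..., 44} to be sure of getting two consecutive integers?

23

Partition {1, …, 44} into 22 pairs: {1,2}, {3,4}, …, {43,44}.
Choosing 22 integers — say the 22 even numbers 2, 4, …, 44 — takes one from each pair and avoids the property.
Choosing 23 forces two into the same pair by pigeonhole, and those are consecutive. So 23.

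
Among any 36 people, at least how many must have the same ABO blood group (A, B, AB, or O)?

There are 4 ABO blood groups, which serve as the pigeonholes.
If each of the 4 ABO blood groups held at most 8, the total would be at most 4 × 8 = 32 < 36, a contradiction.
So at least one holds ⌈36/4⌉ = 9.

9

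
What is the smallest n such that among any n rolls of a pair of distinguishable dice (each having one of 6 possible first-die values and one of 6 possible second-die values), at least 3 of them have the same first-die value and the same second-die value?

73

There are 6 × 6 = 36 (first-die value, second-die value) combinations acting as pigeonholes.
With 36 × 2 = 72 rolls of a pair of distinguishable dice we could place exactly 2 in each, with no (first-die value, second-die value) pair reaching 3.
One more forces some (first-die value, second-die value) pair to hold 3, so 72 + 1 = 73.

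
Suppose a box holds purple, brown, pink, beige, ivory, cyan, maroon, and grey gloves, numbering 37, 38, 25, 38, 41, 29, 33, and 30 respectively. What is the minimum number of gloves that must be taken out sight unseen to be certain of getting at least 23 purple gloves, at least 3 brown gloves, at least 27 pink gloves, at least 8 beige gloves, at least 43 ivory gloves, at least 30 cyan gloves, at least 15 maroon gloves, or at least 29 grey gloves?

169

The worst case stops just short of every target: 22 purple, 2 brown, all 25 pink, 7 beige, all 41 ivory, 29 cyan, 14 maroon, 28 grey — 22 + 2 + 25 + 7 + 41 + 29 + 14 + 28 = 168 gloves.
One more glove must push some color to its target, so 168 + 1 = 169.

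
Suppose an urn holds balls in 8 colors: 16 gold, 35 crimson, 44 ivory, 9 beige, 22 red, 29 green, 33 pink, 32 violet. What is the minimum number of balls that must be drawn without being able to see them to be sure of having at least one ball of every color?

The hardest color to obtain is beige: we could draw every other ball first — 220 − 9 = 211 balls — without a single beige one.
The next draw must be beige, so 211 + 1 = 212.

212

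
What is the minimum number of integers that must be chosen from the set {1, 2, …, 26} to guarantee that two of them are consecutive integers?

14

Partition {1, …, 26} into 13 pairs: {1,2}, {3,4}, …, {25,26}.
Choosing 13 integers — say the 13 even numbers 2, 4, …, 26 — takes one from each pair and avoids the property.
Choosing 14 forces two into the same pair by pigeonhole, and those are consecutive. So 14.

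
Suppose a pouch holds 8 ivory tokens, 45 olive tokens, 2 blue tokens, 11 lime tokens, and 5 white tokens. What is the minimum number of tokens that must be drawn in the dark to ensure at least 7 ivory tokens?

To avoid ivory tokens as long as possible, exhaust the other 4 colors first.
The worst case draws every non-ivory token first: 45 + 2 + 11 + 5 = 63.
The next 7 draws are then forced to be ivory, giving 63 + 7 = 70.

70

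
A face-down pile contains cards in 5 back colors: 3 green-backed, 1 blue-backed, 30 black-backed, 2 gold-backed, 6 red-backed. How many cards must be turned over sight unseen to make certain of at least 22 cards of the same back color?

In the worst case we take at most 21 of each back color, but all 3 green-backed, all 1 blue-backed, all 2 gold-backed, and all 6 red-backed (fewer than 21), giving 3 + 1 + 21 + 2 + 6 = 33.
One more card then forces some back color to 22, so 33 + 1 = 34.

34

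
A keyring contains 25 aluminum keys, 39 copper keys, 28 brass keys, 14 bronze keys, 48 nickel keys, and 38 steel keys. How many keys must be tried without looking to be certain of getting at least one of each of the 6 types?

The hardest type to obtain is bronze: we could draw every other key first — 192 − 14 = 178 keys — without a single bronze one.
The next draw must be bronze, so 178 + 1 = 179.

179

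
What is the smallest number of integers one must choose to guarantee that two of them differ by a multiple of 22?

Two integers differ by a multiple of 22 exactly when they share a remainder mod 22.
There are 22 residue classes mod 22, so 22 integers can all lie in distinct classes.
One more integer must repeat a residue, giving a difference divisible by 22. So n = 22 + 1 = 23.

23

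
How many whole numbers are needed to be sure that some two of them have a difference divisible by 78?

79

Use the pigeonhole principle on residue classes: two integers differ by a multiple of 78 exactly when they share a remainder mod 78.
There are 78 residue classes mod 78, so 78 integers can all lie in distinct classes.
One more integer must repeat a residue, giving a difference divisible by 78. So n = 78 + 1 = 79.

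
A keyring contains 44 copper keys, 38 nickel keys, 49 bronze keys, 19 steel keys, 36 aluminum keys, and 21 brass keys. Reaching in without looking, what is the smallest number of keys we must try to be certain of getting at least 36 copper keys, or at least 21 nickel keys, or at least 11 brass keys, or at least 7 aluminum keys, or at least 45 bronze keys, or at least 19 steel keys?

The worst case stops just short of every target: 35 copper, 20 nickel, 44 bronze, 18 steel, 6 aluminum, 10 brass — 35 + 20 + 44 + 18 + 6 + 10 = 133 keys.
One more key must push some type to its target, so 133 + 1 = 134.

134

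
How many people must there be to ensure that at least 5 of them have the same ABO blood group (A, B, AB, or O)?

There are 4 ABO blood groups acting as pigeonholes.
With 4 × 4 = 16 people we could place exactly 4 in each, with no class reaching 5.
One more forces some class to hold 5, so 16 + 1 = 17.

17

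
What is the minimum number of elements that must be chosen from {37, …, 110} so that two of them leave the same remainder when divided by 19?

20

Group the integers by remainder mod 19; there are 19 residue classes, each nonempty in this range.
Choosing one from each class (19 integers) avoids any shared remainder.
One more choice must repeat a class, so two differ by a multiple of 19. Hence 19 + 1 = 20.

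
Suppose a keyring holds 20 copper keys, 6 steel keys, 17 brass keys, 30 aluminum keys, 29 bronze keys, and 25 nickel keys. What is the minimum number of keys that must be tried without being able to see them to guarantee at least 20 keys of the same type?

In the worst case we take at most 19 of each type, but all 6 steel and all 17 brass (fewer than 19), giving 19 + 6 + 17 + 19 + 19 + 19 = 99.
One more key then forces some type to 20, so 99 + 1 = 100.

100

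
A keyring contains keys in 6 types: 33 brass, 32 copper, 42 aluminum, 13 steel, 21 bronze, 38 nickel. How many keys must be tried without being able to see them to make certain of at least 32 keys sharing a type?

159

In the worst case we take at most 31 of each type, but all 13 steel and all 21 bronze (fewer than 31), giving 31 + 31 + 31 + 13 + 21 + 31 = 158.
One more key then forces some type to 32, so 158 + 1 = 159.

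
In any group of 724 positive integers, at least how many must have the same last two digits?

8

If each of the 100 possible two-digit endings held at most 7, the total would be at most 100 × 7 = 700 < 724, a contradiction.
So at least one holds ⌈724/100⌉ = 8.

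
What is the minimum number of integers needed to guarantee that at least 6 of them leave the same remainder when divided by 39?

196

There are 39 residue classes modulo 39 acting as pigeonholes.
With 39 × 5 = 195 integers we could place exactly 5 in each, with no class reaching 6.
One more forces some class to hold 6, so 195 + 1 = 196.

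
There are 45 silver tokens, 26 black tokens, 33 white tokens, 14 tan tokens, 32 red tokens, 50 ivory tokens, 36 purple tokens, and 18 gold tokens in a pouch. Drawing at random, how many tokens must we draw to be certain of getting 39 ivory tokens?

243

To avoid ivory tokens as long as possible, exhaust the other 7 colors first.
The worst case draws every non-ivory token first: 45 + 26 + 33 + 14 + 32 + 36 + 18 = 204.
The next 39 draws are then forced to be ivory, giving 204 + 39 = 243.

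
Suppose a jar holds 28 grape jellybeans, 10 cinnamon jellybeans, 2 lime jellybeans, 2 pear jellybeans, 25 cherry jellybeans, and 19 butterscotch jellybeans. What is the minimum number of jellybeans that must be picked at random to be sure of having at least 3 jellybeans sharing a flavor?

Treat the 6 flavors as pigeonholes.
The worst case takes 2 jellybeans of each flavor without reaching 3 of any: 6 × 2 = 12.
The next jellybean must bring some flavor to 3, so 12 + 1 = 13.

13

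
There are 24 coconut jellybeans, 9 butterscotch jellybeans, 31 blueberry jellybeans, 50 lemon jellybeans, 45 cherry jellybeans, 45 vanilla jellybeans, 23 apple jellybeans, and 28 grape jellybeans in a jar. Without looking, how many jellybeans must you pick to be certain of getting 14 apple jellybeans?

The worst case draws every non-apple jellybean first: 24 + 9 + 31 + 50 + 45 + 45 + 28 = 232.
The next 14 draws are then forced to be apple, giving 232 + 14 = 246.

246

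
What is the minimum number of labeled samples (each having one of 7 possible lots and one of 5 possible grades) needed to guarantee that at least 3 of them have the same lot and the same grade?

There are 7 × 5 = 35 (lot, grade) combinations acting as pigeonholes.
With 35 × 2 = 70 labeled samples we could place exactly 2 in each, with no (lot, grade) pair reaching 3.
One more forces some (lot, grade) pair to hold 3, so 70 + 1 = 71.

71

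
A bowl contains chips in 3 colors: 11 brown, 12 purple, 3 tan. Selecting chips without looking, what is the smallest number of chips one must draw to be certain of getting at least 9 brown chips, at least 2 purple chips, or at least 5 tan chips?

13

Each of the 3 colors has its own threshold; avoid all of them simultaneously.
The worst case stops just short of every target: 8 brown, 1 purple, all 3 tan — 8 + 1 + 3 = 12 chips.
One more chip must push some color to its target, so 12 + 1 = 13.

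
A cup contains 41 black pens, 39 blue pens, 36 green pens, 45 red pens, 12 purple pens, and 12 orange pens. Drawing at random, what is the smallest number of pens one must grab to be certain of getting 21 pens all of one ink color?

105

In the worst case we take at most 20 of each ink color, but all 12 purple and all 12 orange (fewer than 20), giving 20 + 20 + 20 + 20 + 12 + 12 = 104.
One more pen then forces some ink color to 21, so 104 + 1 = 105.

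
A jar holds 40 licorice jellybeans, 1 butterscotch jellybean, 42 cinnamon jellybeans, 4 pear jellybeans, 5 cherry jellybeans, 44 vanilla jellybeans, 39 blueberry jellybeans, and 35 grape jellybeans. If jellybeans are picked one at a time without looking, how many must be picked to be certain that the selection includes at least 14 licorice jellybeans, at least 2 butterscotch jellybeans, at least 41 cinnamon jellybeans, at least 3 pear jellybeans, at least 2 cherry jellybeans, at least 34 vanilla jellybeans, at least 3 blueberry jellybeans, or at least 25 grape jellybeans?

The worst case stops just short of every target: 13 licorice, 1 butterscotch, 40 cinnamon, 2 pear, 1 cherry, 33 vanilla, 2 blueberry, 24 grape — 13 + 1 + 40 + 2 + 1 + 33 + 2 + 24 = 116 jellybeans.
One more jellybean must push some flavor to its target, so 116 + 1 = 117.

117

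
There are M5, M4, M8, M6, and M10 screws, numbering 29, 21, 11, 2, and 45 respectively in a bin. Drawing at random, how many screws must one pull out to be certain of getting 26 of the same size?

In the worst case we take at most 25 of each size, but all 21 M4, all 11 M8, and all 2 M6 (fewer than 25), giving 25 + 21 + 11 + 2 + 25 = 84.
One more screw then forces some size to 26, so 84 + 1 = 85.

85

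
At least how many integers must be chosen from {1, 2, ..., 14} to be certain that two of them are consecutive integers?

8

Partition {1, …, 14} into 7 pairs: {1,2}, {3,4}, …, {13,14}.
Choosing 7 integers — say the 7 even numbers 2, 4, …, 14 — takes one from each pair and avoids the property.
Choosing 8 forces two into the same pair by pigeonhole, and those are consecutive. So 8.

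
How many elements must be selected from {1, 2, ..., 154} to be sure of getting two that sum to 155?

78

Partition {1, …, 154} into 77 pairs: {1,154}, {2,153}, …, {77,78}.
Choosing 77 integers — say the integers 1 through 77 — takes one from each pair and avoids the property.
Choosing 78 forces two into the same pair by pigeonhole, and those sum to 155. So 78.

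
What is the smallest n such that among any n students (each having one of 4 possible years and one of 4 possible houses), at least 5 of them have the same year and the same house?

65

There are 4 × 4 = 16 (year, house) combinations acting as pigeonholes.
With 16 × 4 = 64 students we could place exactly 4 in each, with no (year, house) pair reaching 5.
One more forces some (year, house) pair to hold 5, so 64 + 1 = 65.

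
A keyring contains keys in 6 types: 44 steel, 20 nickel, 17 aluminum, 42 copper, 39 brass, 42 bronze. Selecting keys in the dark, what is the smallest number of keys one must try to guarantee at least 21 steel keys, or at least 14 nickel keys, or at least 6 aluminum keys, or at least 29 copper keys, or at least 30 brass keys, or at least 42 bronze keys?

137

The worst case stops just short of every target: 20 steel, 13 nickel, 5 aluminum, 28 copper, 29 brass, 41 bronze — 20 + 13 + 5 + 28 + 29 + 41 = 136 keys.
One more key must push some type to its target, so 136 + 1 = 137.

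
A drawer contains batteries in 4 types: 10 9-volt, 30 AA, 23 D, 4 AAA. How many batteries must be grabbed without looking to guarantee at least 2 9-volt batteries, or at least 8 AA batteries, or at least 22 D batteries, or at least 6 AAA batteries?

The worst case stops just short of every target: 1 9-volt, 7 AA, 21 D, all 4 AAA — 1 + 7 + 21 + 4 = 33 batteries.
One more battery must push some type to its target, so 33 + 1 = 34.

34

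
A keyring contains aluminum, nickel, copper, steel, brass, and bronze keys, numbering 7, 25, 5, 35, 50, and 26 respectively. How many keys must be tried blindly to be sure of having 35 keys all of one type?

In the worst case we take at most 34 of each type, but all 7 aluminum, all 25 nickel, all 5 copper, and all 26 bronze (fewer than 34), giving 7 + 25 + 5 + 34 + 34 + 26 = 131.
One more key then forces some type to 35, so 131 + 1 = 132.

132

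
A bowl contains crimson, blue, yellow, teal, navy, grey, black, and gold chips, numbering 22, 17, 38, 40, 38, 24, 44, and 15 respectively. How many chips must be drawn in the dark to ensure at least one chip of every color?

224

The hardest color to obtain is gold: we could draw every other chip first — 238 − 15 = 223 chips — without a single gold one.
The next draw must be gold, so 223 + 1 = 224.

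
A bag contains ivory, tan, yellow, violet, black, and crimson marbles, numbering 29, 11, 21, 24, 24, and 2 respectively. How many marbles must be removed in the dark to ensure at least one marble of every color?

110

The hardest color to obtain is crimson: we could draw every other marble first — 111 − 2 = 109 marbles — without a single crimson one.
The next draw must be crimson, so 109 + 1 = 110.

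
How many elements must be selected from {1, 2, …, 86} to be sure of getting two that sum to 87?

Partition {1, …, 86} into 43 pairs: {1,86}, {2,85}, …, {43,44}.
Choosing 43 integers — say the integers 1 through 43 — takes one from each pair and avoids the property.
Choosing 44 forces two into the same pair by pigeonhole, and those sum to 87. So 44.

44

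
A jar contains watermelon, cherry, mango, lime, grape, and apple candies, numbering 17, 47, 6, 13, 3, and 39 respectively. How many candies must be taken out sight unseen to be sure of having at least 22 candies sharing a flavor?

82

Treat the 6 flavors as pigeonholes.
In the worst case we take at most 21 of each flavor, but all 17 watermelon, all 6 mango, all 13 lime, and all 3 grape (fewer than 21), giving 17 + 21 + 6 + 13 + 3 + 21 = 81.
One more candy then forces some flavor to 22, so 81 + 1 = 82.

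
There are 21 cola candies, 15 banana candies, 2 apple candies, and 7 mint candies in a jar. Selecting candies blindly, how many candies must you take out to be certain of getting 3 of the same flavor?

9

The worst case takes 2 candies of each flavor without reaching 3 of any: 4 × 2 = 8.
The next candy must bring some flavor to 3, so 8 + 1 = 9.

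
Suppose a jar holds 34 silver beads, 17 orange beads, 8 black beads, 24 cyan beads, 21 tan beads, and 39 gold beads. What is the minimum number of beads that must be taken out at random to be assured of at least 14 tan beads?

To avoid tan beads as long as possible, exhaust the other 5 colors first.
The worst case draws every non-tan bead first: 34 + 17 + 8 + 24 + 39 = 122.
The next 14 draws are then forced to be tan, giving 122 + 14 = 136.

136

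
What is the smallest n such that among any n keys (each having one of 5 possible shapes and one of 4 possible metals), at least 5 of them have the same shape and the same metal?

81

There are 5 × 4 = 20 (shape, metal) combinations acting as pigeonholes.
With 20 × 4 = 80 keys we could place exactly 4 in each, with no (shape, metal) pair reaching 5.
One more forces some (shape, metal) pair to hold 5, so 80 + 1 = 81.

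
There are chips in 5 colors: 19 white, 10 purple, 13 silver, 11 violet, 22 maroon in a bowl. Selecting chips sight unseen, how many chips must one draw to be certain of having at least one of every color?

The hardest color to obtain is purple: we could draw every other chip first — 75 − 10 = 65 chips — without a single purple one.
The next draw must be purple, so 65 + 1 = 66.

66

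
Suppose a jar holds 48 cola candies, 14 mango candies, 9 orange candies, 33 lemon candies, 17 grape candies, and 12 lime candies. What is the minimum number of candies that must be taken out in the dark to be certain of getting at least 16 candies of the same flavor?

81

Treat the 6 flavors as pigeonholes.
In the worst case we take at most 15 of each flavor, but all 14 mango, all 9 orange, and all 12 lime (fewer than 15), giving 15 + 14 + 9 + 15 + 15 + 12 = 80.
One more candy then forces some flavor to 16, so 80 + 1 = 81.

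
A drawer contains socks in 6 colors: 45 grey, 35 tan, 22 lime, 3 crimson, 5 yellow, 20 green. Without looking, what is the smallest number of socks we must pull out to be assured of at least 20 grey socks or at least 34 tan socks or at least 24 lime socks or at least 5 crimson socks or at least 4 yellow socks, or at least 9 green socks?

The worst case stops just short of every target: 19 grey, 33 tan, all 22 lime, all 3 crimson, 3 yellow, 8 green — 19 + 33 + 22 + 3 + 3 + 8 = 88 socks.
One more sock must push some color to its target, so 88 + 1 = 89.

89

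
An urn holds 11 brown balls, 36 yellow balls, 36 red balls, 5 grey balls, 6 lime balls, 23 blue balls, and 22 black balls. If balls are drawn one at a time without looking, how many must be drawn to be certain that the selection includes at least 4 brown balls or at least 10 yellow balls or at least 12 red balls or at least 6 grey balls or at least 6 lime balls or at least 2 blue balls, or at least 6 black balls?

Each of the 7 colors has its own threshold; avoid all of them simultaneously.
The worst case stops just short of every target: 3 brown, 9 yellow, 11 red, 5 grey, 5 lime, 1 blue, 5 black — 3 + 9 + 11 + 5 + 5 + 1 + 5 = 39 balls.
One more ball must push some color to its target, so 39 + 1 = 40.

40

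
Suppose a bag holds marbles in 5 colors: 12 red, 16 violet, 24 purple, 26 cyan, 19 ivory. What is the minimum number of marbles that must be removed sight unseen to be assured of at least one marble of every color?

86

The hardest color to obtain is red: we could draw every other marble first — 97 − 12 = 85 marbles — without a single red one.
The next draw must be red, so 85 + 1 = 86.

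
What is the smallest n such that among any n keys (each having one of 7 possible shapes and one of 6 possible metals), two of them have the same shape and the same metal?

43

There are 7 × 6 = 42 (shape, metal) combinations acting as pigeonholes.
With 42 keys we could place one in each, avoiding any repeat.
One more forces some (shape, metal) pair to hold 2, so 42 + 1 = 43.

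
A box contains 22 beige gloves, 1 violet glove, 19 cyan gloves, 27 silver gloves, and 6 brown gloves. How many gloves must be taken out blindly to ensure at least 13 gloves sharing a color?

44

In the worst case we take at most 12 of each color, but all 1 violet and all 6 brown (fewer than 12), giving 12 + 1 + 12 + 12 + 6 = 43.
One more glove then forces some color to 13, so 43 + 1 = 44.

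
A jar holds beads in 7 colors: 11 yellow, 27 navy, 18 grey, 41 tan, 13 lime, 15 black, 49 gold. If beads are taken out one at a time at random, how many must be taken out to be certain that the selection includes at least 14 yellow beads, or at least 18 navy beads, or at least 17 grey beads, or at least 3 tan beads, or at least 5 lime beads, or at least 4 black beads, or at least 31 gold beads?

The worst case stops just short of every target: all 11 yellow, 17 navy, 16 grey, 2 tan, 4 lime, 3 black, 30 gold — 11 + 17 + 16 + 2 + 4 + 3 + 30 = 83 beads.
One more bead must push some color to its target, so 83 + 1 = 84.

84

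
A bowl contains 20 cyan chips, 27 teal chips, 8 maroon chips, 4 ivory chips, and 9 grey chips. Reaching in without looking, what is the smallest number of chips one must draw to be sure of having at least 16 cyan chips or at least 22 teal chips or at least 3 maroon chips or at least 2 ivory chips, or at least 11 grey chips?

49

The worst case stops just short of every target: 15 cyan, 21 teal, 2 maroon, 1 ivory, all 9 grey — 15 + 21 + 2 + 1 + 9 = 48 chips.
One more chip must push some color to its target, so 48 + 1 = 49.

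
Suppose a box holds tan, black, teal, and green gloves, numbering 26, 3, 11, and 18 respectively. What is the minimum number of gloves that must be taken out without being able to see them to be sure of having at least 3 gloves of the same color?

The worst case takes 2 gloves of each color without reaching 3 of any: 4 × 2 = 8.
The next glove must bring some color to 3, so 8 + 1 = 9.

9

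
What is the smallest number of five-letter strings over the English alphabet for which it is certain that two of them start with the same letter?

There are 26 possible first letters acting as pigeonholes.
With 26 five-letter strings over the English alphabet we could place one in each, avoiding any repeat.
One more forces some class to hold 2, so 26 + 1 = 27.

27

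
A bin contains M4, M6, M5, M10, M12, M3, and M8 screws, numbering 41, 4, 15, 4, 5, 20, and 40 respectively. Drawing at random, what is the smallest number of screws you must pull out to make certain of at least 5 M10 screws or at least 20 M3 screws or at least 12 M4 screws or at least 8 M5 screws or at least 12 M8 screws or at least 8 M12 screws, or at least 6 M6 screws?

The worst case stops just short of every target: 11 M4, all 4 M6, 7 M5, 4 M10, all 5 M12, 19 M3, 11 M8 — 11 + 4 + 7 + 4 + 5 + 19 + 11 = 61 screws.
One more screw must push some size to its target, so 61 + 1 = 62.

62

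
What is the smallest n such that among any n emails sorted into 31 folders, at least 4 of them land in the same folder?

94

There are 31 folders acting as pigeonholes.
With 31 × 3 = 93 emails we could place exactly 3 in each, with no class reaching 4.
One more forces some class to hold 4, so 93 + 1 = 94.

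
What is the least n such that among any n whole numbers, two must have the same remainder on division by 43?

44

Two integers differ by a multiple of 43 exactly when they share a remainder mod 43.
There are 43 residue classes mod 43, so 43 integers can all lie in distinct classes.
One more integer must repeat a residue, giving a difference divisible by 43. So n = 43 + 1 = 44.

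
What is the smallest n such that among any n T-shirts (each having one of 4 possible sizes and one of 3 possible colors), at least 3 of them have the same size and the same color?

There are 4 × 3 = 12 (size, color) combinations acting as pigeonholes.
With 12 × 2 = 24 T-shirts we could place exactly 2 in each, with no (size, color) pair reaching 3.
One more forces some (size, color) pair to hold 3, so 24 + 1 = 25.

25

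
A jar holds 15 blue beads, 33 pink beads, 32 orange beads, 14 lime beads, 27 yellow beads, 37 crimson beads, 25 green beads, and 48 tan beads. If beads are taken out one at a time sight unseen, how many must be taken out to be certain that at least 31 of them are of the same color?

202

Treat the 8 colors as pigeonholes.
In the worst case we take at most 30 of each color, but all 15 blue, all 14 lime, all 27 yellow, and all 25 green (fewer than 30), giving 15 + 30 + 30 + 14 + 27 + 30 + 25 + 30 = 201.
One more bead then forces some color to 31, so 201 + 1 = 202.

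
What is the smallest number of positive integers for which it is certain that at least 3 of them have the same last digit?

There are 10 possible last digits acting as pigeonholes.
With 10 × 2 = 20 positive integers we could place exactly 2 in each, with no class reaching 3.
One more forces some class to hold 3, so 20 + 1 = 21.

21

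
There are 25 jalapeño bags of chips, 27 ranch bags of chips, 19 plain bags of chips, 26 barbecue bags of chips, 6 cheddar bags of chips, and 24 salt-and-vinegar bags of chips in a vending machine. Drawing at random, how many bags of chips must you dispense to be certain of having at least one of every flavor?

122

The hardest flavor to obtain is cheddar: we could draw every other bag of chips first — 127 − 6 = 121 bags of chips — without a single cheddar one.
The next draw must be cheddar, so 121 + 1 = 122.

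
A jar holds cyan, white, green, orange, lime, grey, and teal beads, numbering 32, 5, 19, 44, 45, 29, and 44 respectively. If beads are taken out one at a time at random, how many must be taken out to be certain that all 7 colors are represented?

214

The hardest color to obtain is white: we could draw every other bead first — 218 − 5 = 213 beads — without a single white one.
The next draw must be white, so 213 + 1 = 214.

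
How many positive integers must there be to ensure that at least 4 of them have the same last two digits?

There are 100 possible two-digit endings acting as pigeonholes.
With 100 × 3 = 300 positive integers we could place exactly 3 in each, with no class reaching 4.
One more forces some class to hold 4, so 300 + 1 = 301.

301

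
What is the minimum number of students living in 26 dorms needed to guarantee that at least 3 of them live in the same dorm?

53

There are 26 dorms acting as pigeonholes.
With 26 × 2 = 52 students we could place exactly 2 in each, with no class reaching 3.
One more forces some class to hold 3, so 52 + 1 = 53.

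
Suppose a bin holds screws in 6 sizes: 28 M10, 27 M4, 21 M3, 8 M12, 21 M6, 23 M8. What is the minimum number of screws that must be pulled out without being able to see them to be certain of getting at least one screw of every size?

The hardest size to obtain is M12: we could draw every other screw first — 128 − 8 = 120 screws — without a single M12 one.
The next draw must be M12, so 120 + 1 = 121.

121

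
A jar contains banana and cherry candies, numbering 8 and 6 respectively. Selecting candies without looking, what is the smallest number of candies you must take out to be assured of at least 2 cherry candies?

To avoid cherry candies as long as possible, exhaust the other 1 flavor first.
The worst case draws every non-cherry candy first: 8.
The next 2 draws are then forced to be cherry, giving 8 + 2 = 10.

10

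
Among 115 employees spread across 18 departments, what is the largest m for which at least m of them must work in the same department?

7

The 115 employees fall into 18 departments.
If each of the 18 departments held at most 6, the total would be at most 18 × 6 = 108 < 115, a contradiction.
So at least one holds ⌈115/18⌉ = 7.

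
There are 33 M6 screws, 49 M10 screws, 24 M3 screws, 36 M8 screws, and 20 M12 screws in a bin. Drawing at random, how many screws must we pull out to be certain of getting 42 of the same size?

155

Treat the 5 sizes as pigeonholes.
In the worst case we take at most 41 of each size, but all 33 M6, all 24 M3, all 36 M8, and all 20 M12 (fewer than 41), giving 33 + 41 + 24 + 36 + 20 = 154.
One more screw then forces some size to 42, so 154 + 1 = 155.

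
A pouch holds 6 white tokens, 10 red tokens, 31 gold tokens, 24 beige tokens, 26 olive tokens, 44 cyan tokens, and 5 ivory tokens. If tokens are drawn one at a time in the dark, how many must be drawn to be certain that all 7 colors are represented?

142

The hardest color to obtain is ivory: we could draw every other token first — 146 − 5 = 141 tokens — without a single ivory one.
The next draw must be ivory, so 141 + 1 = 142.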